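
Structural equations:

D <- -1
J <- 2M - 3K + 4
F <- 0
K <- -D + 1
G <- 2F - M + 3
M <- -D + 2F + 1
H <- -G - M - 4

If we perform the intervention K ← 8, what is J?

-16

Intervening sets K = 8 and removes its equation (K <- -D + 1).
M = -D + 2F + 1  [with D=-1, F=0]  = 2
J = 2M - 3K + 4  [with M=2, K=8]  = -16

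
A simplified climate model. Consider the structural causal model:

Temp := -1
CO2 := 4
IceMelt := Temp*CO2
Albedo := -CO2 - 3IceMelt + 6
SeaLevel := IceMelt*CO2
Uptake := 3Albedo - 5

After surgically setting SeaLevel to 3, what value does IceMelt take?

do(SeaLevel=3) replaces the equation SeaLevel := IceMelt*CO2 with the constant SeaLevel = 3.
IceMelt is not downstream of the intervention, so its value is determined by the original equations.
IceMelt = Temp*CO2  [with Temp=-1, CO2=4]  = -4

-4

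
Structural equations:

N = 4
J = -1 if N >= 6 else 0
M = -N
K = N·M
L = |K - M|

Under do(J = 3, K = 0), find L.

Setting J = 3, K = 0 by intervention discards those variables' equations.
M = -N  [with N=4]  = -4
L = |K - M|  [with K=0, M=-4]  = 4

4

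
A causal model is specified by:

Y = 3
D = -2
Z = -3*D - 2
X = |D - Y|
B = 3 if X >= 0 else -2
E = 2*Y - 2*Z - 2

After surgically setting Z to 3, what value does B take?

do(Z=3) replaces the equation Z = -3*D - 2 with the constant Z = 3.
B is not downstream of the intervention, so its value is determined by the original equations.
X = |D - Y|  [with D=-2, Y=3]  = 5
B = 3 if X >= 0 else -2  [with X=5]  = 3

3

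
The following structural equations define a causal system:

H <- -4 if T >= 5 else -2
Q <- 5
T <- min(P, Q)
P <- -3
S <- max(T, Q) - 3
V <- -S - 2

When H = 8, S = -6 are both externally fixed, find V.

The joint intervention fixes H = 8, S = -6, removing each variable's own equation.
V = -S - 2  [with S=-6]  = 4

4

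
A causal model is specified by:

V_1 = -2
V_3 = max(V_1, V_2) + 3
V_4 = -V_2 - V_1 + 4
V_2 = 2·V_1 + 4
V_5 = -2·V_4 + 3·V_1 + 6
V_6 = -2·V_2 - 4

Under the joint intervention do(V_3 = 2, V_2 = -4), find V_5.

-20

Setting V_3 = 2, V_2 = -4 by intervention discards those variables' equations.
V_4 = -V_2 - V_1 + 4  [with V_2=-4, V_1=-2]  = 10
V_5 = -2·V_4 + 3·V_1 + 6  [with V_4=10, V_1=-2]  = -20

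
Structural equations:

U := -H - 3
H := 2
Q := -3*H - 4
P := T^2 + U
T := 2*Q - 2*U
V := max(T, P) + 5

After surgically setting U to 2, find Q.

-10

The intervention breaks the incoming arrows to U: U := -H - 3 no longer applies, and U = 2.
Since Q is not a descendant of the intervened variable, it is unaffected.
Q = -3*H - 4  [with H=2]  = -10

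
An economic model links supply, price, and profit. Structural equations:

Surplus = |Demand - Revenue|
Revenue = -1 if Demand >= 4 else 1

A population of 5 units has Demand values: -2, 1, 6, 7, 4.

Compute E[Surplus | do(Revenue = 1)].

Under do(Revenue=1), Revenue's equation is replaced by Revenue=1 for every unit. Per-unit Surplus: 3, 0, 5, 6, 3. Mean = 3.4.

3.4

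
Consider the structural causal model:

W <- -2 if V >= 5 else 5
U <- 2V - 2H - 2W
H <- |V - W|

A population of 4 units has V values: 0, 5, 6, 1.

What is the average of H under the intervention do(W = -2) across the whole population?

Every unit gets W=-2 under the intervention. H values become 2, 7, 8, 3; E[H|do(W=-2)] = 5.

5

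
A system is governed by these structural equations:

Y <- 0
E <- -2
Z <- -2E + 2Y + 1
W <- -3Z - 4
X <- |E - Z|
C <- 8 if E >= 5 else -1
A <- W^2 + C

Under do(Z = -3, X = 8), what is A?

Under do(Z = -3, X = 8), each intervened variable's structural equation is replaced by its fixed value.
W = -3Z - 4  [with Z=-3]  = 5
C = 8 if E >= 5 else -1  [with E=-2]  = -1
A = W^2 + C  [with W=5, C=-1]  = 24

24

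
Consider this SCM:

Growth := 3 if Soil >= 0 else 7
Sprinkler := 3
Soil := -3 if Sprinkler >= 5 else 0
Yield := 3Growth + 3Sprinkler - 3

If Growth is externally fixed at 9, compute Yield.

33

The intervention breaks the incoming arrows to Growth: Growth := 3 if Soil >= 0 else 7 no longer applies, and Growth = 9.
Yield = 3Growth + 3Sprinkler - 3  [with Growth=9, Sprinkler=3]  = 33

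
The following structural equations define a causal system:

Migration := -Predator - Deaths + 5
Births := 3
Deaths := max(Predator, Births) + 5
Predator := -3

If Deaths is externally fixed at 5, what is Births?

3

Under do(Deaths=5), the mechanism Deaths := max(Predator, Births) + 5 is discarded; Deaths is fixed at 5.
Since Births is not a descendant of the intervened variable, it is unaffected.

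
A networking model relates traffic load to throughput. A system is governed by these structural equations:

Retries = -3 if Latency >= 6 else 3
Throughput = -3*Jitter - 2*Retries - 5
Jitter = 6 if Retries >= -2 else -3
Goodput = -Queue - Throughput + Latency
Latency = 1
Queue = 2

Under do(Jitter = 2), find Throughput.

-17

Intervening sets Jitter = 2 and removes its equation (Jitter = 6 if Retries >= -2 else -3).
Retries = -3 if Latency >= 6 else 3  [with Latency=1]  = 3
Throughput = -3*Jitter - 2*Retries - 5  [with Jitter=2, Retries=3]  = -17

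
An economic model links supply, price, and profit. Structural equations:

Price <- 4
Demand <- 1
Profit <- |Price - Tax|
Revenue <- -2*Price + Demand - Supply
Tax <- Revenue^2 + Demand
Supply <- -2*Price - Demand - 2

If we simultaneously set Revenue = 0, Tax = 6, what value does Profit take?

2

The joint intervention fixes Revenue = 0, Tax = 6, removing each variable's own equation.
Profit = |Price - Tax|  [with Price=4, Tax=6]  = 2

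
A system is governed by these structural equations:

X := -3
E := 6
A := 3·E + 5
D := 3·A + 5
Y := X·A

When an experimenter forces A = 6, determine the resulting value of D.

23

The intervention breaks the incoming arrows to A: A := 3·E + 5 no longer applies, and A = 6.
D = 3·A + 5  [with A=6]  = 23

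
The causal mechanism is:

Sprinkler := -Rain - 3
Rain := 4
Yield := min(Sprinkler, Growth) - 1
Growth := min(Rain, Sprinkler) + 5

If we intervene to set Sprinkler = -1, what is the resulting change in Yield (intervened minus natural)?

6

Under do(Sprinkler=-1), the mechanism Sprinkler := -Rain - 3 is discarded; Sprinkler is fixed at -1.
Growth = min(Rain, Sprinkler) + 5  [with Rain=4, Sprinkler=-1]  = 4
Yield = min(Sprinkler, Growth) - 1  [with Sprinkler=-1, Growth=4]  = -2
Without intervention: Sprinkler = -Rain - 3  [with Rain=4]  = -7; Growth = min(Rain, Sprinkler) + 5  [with Rain=4, Sprinkler=-7]  = -2; Yield = min(Sprinkler, Growth) - 1  [with Sprinkler=-7, Growth=-2]  = -8.
Change = -2 − (-8) = 6.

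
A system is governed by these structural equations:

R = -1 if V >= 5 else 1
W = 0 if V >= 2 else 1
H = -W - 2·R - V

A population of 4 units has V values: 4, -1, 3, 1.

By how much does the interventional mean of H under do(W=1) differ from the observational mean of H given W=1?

-1.75

The intervention sets W=1 in all 4 units regardless of V. Recomputing H per unit gives -7, -2, -6, -4; average -4.75.
Observing W=1 restricts to units where W's equation naturally yields 1: V ∈ {-1, 1}. In that subpopulation H = -2, -4, mean -3.
Difference = -4.75 − (-3) = -1.75.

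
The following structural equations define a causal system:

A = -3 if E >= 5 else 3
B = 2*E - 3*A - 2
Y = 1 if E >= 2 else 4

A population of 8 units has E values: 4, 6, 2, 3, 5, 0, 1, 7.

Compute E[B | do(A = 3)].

The intervention sets A=3 in all 8 units regardless of E. Recomputing B per unit gives -3, 1, -7, -5, -1, -11, -9, 3; average -4.

-4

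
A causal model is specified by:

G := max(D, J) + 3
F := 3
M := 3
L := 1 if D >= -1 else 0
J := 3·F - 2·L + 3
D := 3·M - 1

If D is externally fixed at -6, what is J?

do(D=-6) replaces the equation D := 3·M - 1 with the constant D = -6.
L = 1 if D >= -1 else 0  [with D=-6]  = 0
J = 3·F - 2·L + 3  [with F=3, L=0]  = 12

12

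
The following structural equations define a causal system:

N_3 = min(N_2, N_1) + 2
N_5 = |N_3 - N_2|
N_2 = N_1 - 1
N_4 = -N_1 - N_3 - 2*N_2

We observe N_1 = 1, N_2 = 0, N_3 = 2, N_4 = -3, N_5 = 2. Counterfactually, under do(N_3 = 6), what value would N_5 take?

6

do(N_3=6) replaces the equation N_3 = min(N_2, N_1) + 2 with the constant N_3 = 6.
N_2 = N_1 - 1  [with N_1=1]  = 0
N_5 = |N_3 - N_2|  [with N_3=6, N_2=0]  = 6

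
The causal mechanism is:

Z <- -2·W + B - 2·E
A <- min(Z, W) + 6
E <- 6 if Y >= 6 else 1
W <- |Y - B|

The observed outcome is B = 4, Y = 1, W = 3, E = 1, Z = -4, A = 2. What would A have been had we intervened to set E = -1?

Under do(E=-1), the mechanism E <- 6 if Y >= 6 else 1 is discarded; E is fixed at -1.
W = |Y - B|  [with Y=1, B=4]  = 3
Z = -2·W + B - 2·E  [with W=3, B=4, E=-1]  = 0
A = min(Z, W) + 6  [with Z=0, W=3]  = 6

6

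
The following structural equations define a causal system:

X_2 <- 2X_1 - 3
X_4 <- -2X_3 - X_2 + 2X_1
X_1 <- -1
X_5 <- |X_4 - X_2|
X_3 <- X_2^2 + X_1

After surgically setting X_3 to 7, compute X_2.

Under do(X_3=7), the mechanism X_3 <- X_2^2 + X_1 is discarded; X_3 is fixed at 7.
Since X_2 is not a descendant of the intervened variable, it is unaffected.
X_2 = 2X_1 - 3  [with X_1=-1]  = -5

-5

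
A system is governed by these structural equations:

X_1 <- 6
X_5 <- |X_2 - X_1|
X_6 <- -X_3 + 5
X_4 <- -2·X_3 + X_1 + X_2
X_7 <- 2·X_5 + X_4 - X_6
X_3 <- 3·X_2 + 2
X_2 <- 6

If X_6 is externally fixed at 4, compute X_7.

-32

Intervening sets X_6 = 4 and removes its equation (X_6 <- -X_3 + 5).
X_3 = 3·X_2 + 2  [with X_2=6]  = 20
X_4 = -2·X_3 + X_1 + X_2  [with X_3=20, X_1=6, X_2=6]  = -28
X_5 = |X_2 - X_1|  [with X_2=6, X_1=6]  = 0
X_7 = 2·X_5 + X_4 - X_6  [with X_5=0, X_4=-28, X_6=4]  = -32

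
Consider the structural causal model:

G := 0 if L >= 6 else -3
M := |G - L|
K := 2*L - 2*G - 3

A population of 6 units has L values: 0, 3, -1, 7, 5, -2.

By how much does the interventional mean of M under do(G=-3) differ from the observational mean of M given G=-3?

1

Under do(G=-3), G's equation is replaced by G=-3 for every unit. Per-unit M: 3, 6, 2, 10, 8, 1. Mean = 5.
Conditioning on G=-3 selects the 5 unit(s) with L ∈ {0, 3, -1, 5, -2}. Their M values: 3, 6, 2, 8, 1. Mean = 4.
Difference = 5 − 4 = 1.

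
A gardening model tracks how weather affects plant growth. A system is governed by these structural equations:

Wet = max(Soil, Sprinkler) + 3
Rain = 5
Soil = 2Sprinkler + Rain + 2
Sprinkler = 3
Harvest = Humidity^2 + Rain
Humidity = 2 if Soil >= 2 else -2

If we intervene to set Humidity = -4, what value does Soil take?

13

do(Humidity=-4) replaces the equation Humidity = 2 if Soil >= 2 else -2 with the constant Humidity = -4.
Soil is not downstream of the intervention, so its value is determined by the original equations.
Soil = 2Sprinkler + Rain + 2  [with Sprinkler=3, Rain=5]  = 13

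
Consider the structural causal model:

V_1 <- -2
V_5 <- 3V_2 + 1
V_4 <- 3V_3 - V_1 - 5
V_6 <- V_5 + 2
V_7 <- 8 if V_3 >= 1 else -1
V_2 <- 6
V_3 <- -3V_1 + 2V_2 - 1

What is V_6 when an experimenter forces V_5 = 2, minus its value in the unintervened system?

The intervention breaks the incoming arrows to V_5: V_5 <- 3V_2 + 1 no longer applies, and V_5 = 2.
V_6 = V_5 + 2  [with V_5=2]  = 4
Without intervention: V_5 = 3V_2 + 1  [with V_2=6]  = 19; V_6 = V_5 + 2  [with V_5=19]  = 21.
Change = 4 − 21 = -17.

-17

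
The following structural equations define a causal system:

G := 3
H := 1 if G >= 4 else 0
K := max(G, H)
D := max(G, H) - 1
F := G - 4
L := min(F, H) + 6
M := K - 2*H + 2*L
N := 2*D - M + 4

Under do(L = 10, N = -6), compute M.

23

Under do(L = 10, N = -6), each intervened variable's structural equation is replaced by its fixed value.
H = 1 if G >= 4 else 0  [with G=3]  = 0
K = max(G, H)  [with G=3, H=0]  = 3
M = K - 2*H + 2*L  [with K=3, H=0, L=10]  = 23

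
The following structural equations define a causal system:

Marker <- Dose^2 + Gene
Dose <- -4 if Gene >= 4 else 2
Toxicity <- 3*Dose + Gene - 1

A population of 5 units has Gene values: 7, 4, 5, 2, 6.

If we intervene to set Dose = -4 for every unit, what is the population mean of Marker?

20.8

Every unit gets Dose=-4 under the intervention. Marker values become 23, 20, 21, 18, 22; E[Marker|do(Dose=-4)] = 20.8.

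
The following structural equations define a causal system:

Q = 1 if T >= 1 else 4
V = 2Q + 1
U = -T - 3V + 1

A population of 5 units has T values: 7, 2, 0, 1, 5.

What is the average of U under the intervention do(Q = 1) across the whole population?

Under do(Q=1), Q's equation is replaced by Q=1 for every unit. Per-unit U: -15, -10, -8, -9, -13. Mean = -11.

-11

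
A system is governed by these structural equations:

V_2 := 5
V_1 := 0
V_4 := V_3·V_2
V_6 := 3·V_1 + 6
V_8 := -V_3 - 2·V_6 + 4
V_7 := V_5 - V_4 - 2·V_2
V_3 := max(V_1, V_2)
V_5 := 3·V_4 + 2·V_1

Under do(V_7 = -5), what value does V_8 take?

-13

do(V_7=-5) replaces the equation V_7 := V_5 - V_4 - 2·V_2 with the constant V_7 = -5.
V_8 is not downstream of the intervention, so its value is determined by the original equations.
V_3 = max(V_1, V_2)  [with V_1=0, V_2=5]  = 5
V_6 = 3·V_1 + 6  [with V_1=0]  = 6
V_8 = -V_3 - 2·V_6 + 4  [with V_3=5, V_6=6]  = -13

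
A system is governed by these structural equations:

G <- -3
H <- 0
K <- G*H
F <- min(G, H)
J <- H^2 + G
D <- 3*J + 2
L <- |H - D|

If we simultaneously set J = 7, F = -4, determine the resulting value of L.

Setting J = 7, F = -4 by intervention discards those variables' equations.
D = 3*J + 2  [with J=7]  = 23
L = |H - D|  [with H=0, D=23]  = 23

23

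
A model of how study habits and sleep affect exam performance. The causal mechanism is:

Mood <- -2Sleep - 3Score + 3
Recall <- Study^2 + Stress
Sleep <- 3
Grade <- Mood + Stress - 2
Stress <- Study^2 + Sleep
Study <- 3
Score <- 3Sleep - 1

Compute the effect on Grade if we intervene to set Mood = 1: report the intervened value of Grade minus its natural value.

Under do(Mood=1), the mechanism Mood <- -2Sleep - 3Score + 3 is discarded; Mood is fixed at 1.
Stress = Study^2 + Sleep  [with Study=3, Sleep=3]  = 12
Grade = Mood + Stress - 2  [with Mood=1, Stress=12]  = 11
Without intervention: Stress = Study^2 + Sleep  [with Study=3, Sleep=3]  = 12; Score = 3Sleep - 1  [with Sleep=3]  = 8; Mood = -2Sleep - 3Score + 3  [with Sleep=3, Score=8]  = -27; Grade = Mood + Stress - 2  [with Mood=-27, Stress=12]  = -17.
Change = 11 − (-17) = 28.

28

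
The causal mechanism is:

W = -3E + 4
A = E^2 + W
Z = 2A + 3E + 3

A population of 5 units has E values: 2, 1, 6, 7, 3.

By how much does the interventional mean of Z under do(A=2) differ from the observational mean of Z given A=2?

Every unit gets A=2 under the intervention. Z values become 13, 10, 25, 28, 16; E[Z|do(A=2)] = 18.4.
Observing A=2 restricts to units where A's equation naturally yields 2: E ∈ {2, 1}. In that subpopulation Z = 13, 10, mean 11.5.
Difference = 18.4 − 11.5 = 6.9.

6.9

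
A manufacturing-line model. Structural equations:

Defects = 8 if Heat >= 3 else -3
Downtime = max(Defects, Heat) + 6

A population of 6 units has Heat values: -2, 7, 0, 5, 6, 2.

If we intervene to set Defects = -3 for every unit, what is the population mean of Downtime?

Under do(Defects=-3), Defects's equation is replaced by Defects=-3 for every unit. Per-unit Downtime: 4, 13, 6, 11, 12, 8. Mean = 9.

9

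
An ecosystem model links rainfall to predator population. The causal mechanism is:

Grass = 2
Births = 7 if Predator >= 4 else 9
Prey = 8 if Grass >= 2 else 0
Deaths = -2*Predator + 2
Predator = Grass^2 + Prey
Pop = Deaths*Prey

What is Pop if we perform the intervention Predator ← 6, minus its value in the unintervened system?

96

The intervention breaks the incoming arrows to Predator: Predator = Grass^2 + Prey no longer applies, and Predator = 6.
Prey = 8 if Grass >= 2 else 0  [with Grass=2]  = 8
Deaths = -2*Predator + 2  [with Predator=6]  = -10
Pop = Deaths*Prey  [with Deaths=-10, Prey=8]  = -80
Without intervention: Prey = 8 if Grass >= 2 else 0  [with Grass=2]  = 8; Predator = Grass^2 + Prey  [with Grass=2, Prey=8]  = 12; Deaths = -2*Predator + 2  [with Predator=12]  = -22; Pop = Deaths*Prey  [with Deaths=-22, Prey=8]  = -176.
Change = -80 − (-176) = 96.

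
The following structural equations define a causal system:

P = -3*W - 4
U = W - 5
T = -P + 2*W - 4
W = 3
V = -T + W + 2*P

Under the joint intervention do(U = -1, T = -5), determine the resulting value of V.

The joint intervention fixes U = -1, T = -5, removing each variable's own equation.
P = -3*W - 4  [with W=3]  = -13
V = -T + W + 2*P  [with T=-5, W=3, P=-13]  = -18

-18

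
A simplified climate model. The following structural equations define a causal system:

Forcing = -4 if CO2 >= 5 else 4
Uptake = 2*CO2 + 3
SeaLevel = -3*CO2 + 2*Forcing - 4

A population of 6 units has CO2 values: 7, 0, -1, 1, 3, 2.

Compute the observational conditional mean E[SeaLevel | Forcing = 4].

E[SeaLevel|Forcing=4] averages over only the 5 units with Forcing=4 (CO2 = 0, -1, 1, 3, 2): SeaLevel = 4, 7, 1, -5, -2, mean 1.

1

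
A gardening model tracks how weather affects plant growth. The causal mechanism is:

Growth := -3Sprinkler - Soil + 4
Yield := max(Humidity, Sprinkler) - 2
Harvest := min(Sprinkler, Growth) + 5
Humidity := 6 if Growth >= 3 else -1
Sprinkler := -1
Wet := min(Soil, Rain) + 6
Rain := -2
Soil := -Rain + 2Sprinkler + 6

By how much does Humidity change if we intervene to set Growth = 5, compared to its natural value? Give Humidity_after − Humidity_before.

7

The intervention breaks the incoming arrows to Growth: Growth := -3Sprinkler - Soil + 4 no longer applies, and Growth = 5.
Humidity = 6 if Growth >= 3 else -1  [with Growth=5]  = 6
Without intervention: Soil = -Rain + 2Sprinkler + 6  [with Rain=-2, Sprinkler=-1]  = 6; Growth = -3Sprinkler - Soil + 4  [with Sprinkler=-1, Soil=6]  = 1; Humidity = 6 if Growth >= 3 else -1  [with Growth=1]  = -1.
Change = 6 − (-1) = 7.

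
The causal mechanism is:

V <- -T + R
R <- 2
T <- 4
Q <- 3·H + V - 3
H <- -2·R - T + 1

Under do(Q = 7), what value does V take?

-2

The intervention breaks the incoming arrows to Q: Q <- 3·H + V - 3 no longer applies, and Q = 7.
Since V is not a descendant of the intervened variable, it is unaffected.
V = -T + R  [with T=4, R=2]  = -2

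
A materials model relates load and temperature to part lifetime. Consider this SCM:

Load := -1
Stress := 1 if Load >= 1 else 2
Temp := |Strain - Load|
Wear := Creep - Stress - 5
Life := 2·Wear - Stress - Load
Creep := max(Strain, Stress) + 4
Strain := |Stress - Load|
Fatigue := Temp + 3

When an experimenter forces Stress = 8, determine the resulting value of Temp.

Under do(Stress=8), the mechanism Stress := 1 if Load >= 1 else 2 is discarded; Stress is fixed at 8.
Strain = |Stress - Load|  [with Stress=8, Load=-1]  = 9
Temp = |Strain - Load|  [with Strain=9, Load=-1]  = 10

10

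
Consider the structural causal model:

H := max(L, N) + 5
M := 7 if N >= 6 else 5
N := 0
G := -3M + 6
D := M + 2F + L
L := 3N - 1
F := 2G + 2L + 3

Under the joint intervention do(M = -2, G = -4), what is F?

-7

Setting M = -2, G = -4 by intervention discards those variables' equations.
L = 3N - 1  [with N=0]  = -1
F = 2G + 2L + 3  [with G=-4, L=-1]  = -7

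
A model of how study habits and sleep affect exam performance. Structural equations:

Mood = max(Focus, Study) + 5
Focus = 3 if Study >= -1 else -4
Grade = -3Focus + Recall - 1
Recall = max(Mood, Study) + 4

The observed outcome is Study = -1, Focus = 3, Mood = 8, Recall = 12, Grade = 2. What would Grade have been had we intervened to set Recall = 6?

-4

Intervening sets Recall = 6 and removes its equation (Recall = max(Mood, Study) + 4).
Focus = 3 if Study >= -1 else -4  [with Study=-1]  = 3
Grade = -3Focus + Recall - 1  [with Focus=3, Recall=6]  = -4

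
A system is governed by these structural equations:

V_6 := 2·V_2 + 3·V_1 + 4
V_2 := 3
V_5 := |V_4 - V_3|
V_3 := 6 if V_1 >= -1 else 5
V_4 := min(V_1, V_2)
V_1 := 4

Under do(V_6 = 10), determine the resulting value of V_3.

6

do(V_6=10) replaces the equation V_6 := 2·V_2 + 3·V_1 + 4 with the constant V_6 = 10.
V_3 is not downstream of the intervention, so its value is determined by the original equations.
V_3 = 6 if V_1 >= -1 else 5  [with V_1=4]  = 6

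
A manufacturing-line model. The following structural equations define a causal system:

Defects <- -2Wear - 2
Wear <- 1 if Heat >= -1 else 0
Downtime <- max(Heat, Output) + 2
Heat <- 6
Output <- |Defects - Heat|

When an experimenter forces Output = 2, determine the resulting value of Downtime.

Intervening sets Output = 2 and removes its equation (Output <- |Defects - Heat|).
Downtime = max(Heat, Output) + 2  [with Heat=6, Output=2]  = 8

8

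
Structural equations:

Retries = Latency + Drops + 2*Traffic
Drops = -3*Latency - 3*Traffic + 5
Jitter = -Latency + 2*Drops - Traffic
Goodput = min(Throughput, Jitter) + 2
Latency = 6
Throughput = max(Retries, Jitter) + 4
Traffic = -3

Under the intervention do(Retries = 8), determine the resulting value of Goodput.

-9

The intervention breaks the incoming arrows to Retries: Retries = Latency + Drops + 2*Traffic no longer applies, and Retries = 8.
Drops = -3*Latency - 3*Traffic + 5  [with Latency=6, Traffic=-3]  = -4
Jitter = -Latency + 2*Drops - Traffic  [with Latency=6, Drops=-4, Traffic=-3]  = -11
Throughput = max(Retries, Jitter) + 4  [with Retries=8, Jitter=-11]  = 12
Goodput = min(Throughput, Jitter) + 2  [with Throughput=12, Jitter=-11]  = -9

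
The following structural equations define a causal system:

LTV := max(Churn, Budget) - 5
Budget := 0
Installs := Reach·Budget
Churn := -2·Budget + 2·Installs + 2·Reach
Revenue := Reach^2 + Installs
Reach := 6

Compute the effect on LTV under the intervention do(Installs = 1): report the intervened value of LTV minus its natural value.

The intervention breaks the incoming arrows to Installs: Installs := Reach·Budget no longer applies, and Installs = 1.
Churn = -2·Budget + 2·Installs + 2·Reach  [with Budget=0, Installs=1, Reach=6]  = 14
LTV = max(Churn, Budget) - 5  [with Churn=14, Budget=0]  = 9
Without intervention: Installs = Reach·Budget  [with Reach=6, Budget=0]  = 0; Churn = -2·Budget + 2·Installs + 2·Reach  [with Budget=0, Installs=0, Reach=6]  = 12; LTV = max(Churn, Budget) - 5  [with Churn=12, Budget=0]  = 7.
Change = 9 − 7 = 2.

2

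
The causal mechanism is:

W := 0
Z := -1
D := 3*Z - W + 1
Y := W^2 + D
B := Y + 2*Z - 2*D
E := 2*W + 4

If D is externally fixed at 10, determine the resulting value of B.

do(D=10) replaces the equation D := 3*Z - W + 1 with the constant D = 10.
Y = W^2 + D  [with W=0, D=10]  = 10
B = Y + 2*Z - 2*D  [with Y=10, Z=-1, D=10]  = -12

-12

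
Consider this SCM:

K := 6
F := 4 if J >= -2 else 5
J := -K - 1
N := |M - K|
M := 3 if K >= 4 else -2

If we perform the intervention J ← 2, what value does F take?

Intervening sets J = 2 and removes its equation (J := -K - 1).
F = 4 if J >= -2 else 5  [with J=2]  = 4

4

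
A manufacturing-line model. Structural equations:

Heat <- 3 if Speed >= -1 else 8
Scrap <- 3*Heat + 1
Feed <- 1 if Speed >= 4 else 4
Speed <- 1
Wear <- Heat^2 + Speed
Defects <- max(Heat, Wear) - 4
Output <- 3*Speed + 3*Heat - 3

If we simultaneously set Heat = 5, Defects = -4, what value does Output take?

15

Under do(Heat = 5, Defects = -4), each intervened variable's structural equation is replaced by its fixed value.
Output = 3*Speed + 3*Heat - 3  [with Speed=1, Heat=5]  = 15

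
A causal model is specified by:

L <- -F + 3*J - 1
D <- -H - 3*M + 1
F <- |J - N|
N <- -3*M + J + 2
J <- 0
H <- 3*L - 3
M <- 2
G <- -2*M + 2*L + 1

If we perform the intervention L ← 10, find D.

-32

do(L=10) replaces the equation L <- -F + 3*J - 1 with the constant L = 10.
H = 3*L - 3  [with L=10]  = 27
D = -H - 3*M + 1  [with H=27, M=2]  = -32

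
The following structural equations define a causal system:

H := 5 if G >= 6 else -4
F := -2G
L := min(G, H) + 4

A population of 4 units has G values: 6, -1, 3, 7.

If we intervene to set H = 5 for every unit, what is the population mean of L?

Under do(H=5), H's equation is replaced by H=5 for every unit. Per-unit L: 9, 3, 7, 9. Mean = 7.

7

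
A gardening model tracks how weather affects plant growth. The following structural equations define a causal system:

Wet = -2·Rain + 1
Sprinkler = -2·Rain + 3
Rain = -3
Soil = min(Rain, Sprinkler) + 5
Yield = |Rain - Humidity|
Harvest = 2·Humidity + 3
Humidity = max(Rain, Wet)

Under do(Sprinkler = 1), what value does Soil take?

2

The intervention breaks the incoming arrows to Sprinkler: Sprinkler = -2·Rain + 3 no longer applies, and Sprinkler = 1.
Soil = min(Rain, Sprinkler) + 5  [with Rain=-3, Sprinkler=1]  = 2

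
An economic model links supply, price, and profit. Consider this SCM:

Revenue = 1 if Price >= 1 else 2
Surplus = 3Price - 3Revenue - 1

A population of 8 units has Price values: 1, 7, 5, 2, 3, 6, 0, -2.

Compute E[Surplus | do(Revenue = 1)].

4.25

Every unit gets Revenue=1 under the intervention. Surplus values become -1, 17, 11, 2, 5, 14, -4, -10; E[Surplus|do(Revenue=1)] = 4.25.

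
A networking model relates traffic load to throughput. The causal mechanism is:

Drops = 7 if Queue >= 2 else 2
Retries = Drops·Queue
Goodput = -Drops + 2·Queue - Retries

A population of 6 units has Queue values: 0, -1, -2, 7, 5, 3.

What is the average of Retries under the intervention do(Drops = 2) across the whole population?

4

Every unit gets Drops=2 under the intervention. Retries values become 0, -2, -4, 14, 10, 6; E[Retries|do(Drops=2)] = 4.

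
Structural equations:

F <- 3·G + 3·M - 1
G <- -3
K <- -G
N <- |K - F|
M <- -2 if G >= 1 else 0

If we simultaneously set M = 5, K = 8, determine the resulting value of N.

Setting M = 5, K = 8 by intervention discards those variables' equations.
F = 3·G + 3·M - 1  [with G=-3, M=5]  = 5
N = |K - F|  [with K=8, F=5]  = 3

3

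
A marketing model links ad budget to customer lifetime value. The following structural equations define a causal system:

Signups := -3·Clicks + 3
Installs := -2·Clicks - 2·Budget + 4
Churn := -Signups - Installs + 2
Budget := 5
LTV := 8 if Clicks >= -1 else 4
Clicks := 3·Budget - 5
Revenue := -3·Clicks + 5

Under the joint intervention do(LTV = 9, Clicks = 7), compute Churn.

40

The joint intervention fixes LTV = 9, Clicks = 7, removing each variable's own equation.
Installs = -2·Clicks - 2·Budget + 4  [with Clicks=7, Budget=5]  = -20
Signups = -3·Clicks + 3  [with Clicks=7]  = -18
Churn = -Signups - Installs + 2  [with Signups=-18, Installs=-20]  = 40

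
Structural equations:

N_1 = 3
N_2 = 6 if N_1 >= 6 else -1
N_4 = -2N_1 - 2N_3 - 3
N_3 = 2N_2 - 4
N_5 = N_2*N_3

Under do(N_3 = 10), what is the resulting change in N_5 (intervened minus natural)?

-16

do(N_3=10) replaces the equation N_3 = 2N_2 - 4 with the constant N_3 = 10.
N_2 = 6 if N_1 >= 6 else -1  [with N_1=3]  = -1
N_5 = N_2*N_3  [with N_2=-1, N_3=10]  = -10
Without intervention: N_2 = 6 if N_1 >= 6 else -1  [with N_1=3]  = -1; N_3 = 2N_2 - 4  [with N_2=-1]  = -6; N_5 = N_2*N_3  [with N_2=-1, N_3=-6]  = 6.
Change = -10 − 6 = -16.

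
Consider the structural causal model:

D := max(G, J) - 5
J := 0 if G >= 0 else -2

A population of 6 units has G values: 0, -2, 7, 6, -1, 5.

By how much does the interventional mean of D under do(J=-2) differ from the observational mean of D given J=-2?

4

Every unit gets J=-2 under the intervention. D values become -5, -7, 2, 1, -6, 0; E[D|do(J=-2)] = -2.5.
Conditioning on J=-2 selects the 2 unit(s) with G ∈ {-2, -1}. Their D values: -7, -6. Mean = -6.5.
Difference = -2.5 − (-6.5) = 4.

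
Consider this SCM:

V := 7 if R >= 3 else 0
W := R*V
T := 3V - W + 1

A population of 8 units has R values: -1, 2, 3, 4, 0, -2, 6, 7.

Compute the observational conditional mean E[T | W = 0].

Observing W=0 restricts to units where W's equation naturally yields 0: R ∈ {-1, 2, 0, -2}. In that subpopulation T = 1, 1, 1, 1, mean 1.

1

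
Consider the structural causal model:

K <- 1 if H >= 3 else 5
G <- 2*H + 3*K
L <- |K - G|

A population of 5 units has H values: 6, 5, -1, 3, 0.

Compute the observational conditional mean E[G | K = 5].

14

Conditioning on K=5 selects the 2 unit(s) with H ∈ {-1, 0}. Their G values: 13, 15. Mean = 14.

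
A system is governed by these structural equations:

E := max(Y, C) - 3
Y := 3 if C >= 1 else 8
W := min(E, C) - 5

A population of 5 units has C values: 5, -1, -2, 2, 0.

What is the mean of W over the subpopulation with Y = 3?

Conditioning on Y=3 selects the 2 unit(s) with C ∈ {5, 2}. Their W values: -3, -5. Mean = -4.

-4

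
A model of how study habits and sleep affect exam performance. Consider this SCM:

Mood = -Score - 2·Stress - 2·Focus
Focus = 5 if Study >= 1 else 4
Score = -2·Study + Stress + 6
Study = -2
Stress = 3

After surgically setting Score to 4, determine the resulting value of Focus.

4

Under do(Score=4), the mechanism Score = -2·Study + Stress + 6 is discarded; Score is fixed at 4.
Since Focus is not a descendant of the intervened variable, it is unaffected.
Focus = 5 if Study >= 1 else 4  [with Study=-2]  = 4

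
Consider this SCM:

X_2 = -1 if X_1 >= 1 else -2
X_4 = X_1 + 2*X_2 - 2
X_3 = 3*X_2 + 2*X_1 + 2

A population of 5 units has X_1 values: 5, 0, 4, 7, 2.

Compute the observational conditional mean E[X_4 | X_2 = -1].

Observing X_2=-1 restricts to units where X_2's equation naturally yields -1: X_1 ∈ {5, 4, 7, 2}. In that subpopulation X_4 = 1, 0, 3, -2, mean 0.5.

0.5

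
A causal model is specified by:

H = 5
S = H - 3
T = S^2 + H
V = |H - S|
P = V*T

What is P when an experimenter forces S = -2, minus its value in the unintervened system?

36

do(S=-2) replaces the equation S = H - 3 with the constant S = -2.
T = S^2 + H  [with S=-2, H=5]  = 9
V = |H - S|  [with H=5, S=-2]  = 7
P = V*T  [with V=7, T=9]  = 63
Without intervention: S = H - 3  [with H=5]  = 2; T = S^2 + H  [with S=2, H=5]  = 9; V = |H - S|  [with H=5, S=2]  = 3; P = V*T  [with V=3, T=9]  = 27.
Change = 63 − 27 = 36.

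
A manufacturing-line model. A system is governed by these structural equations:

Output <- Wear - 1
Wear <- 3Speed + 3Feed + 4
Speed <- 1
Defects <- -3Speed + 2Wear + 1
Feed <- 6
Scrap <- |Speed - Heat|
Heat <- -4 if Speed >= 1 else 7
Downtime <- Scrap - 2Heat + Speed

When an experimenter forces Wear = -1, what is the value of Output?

The intervention breaks the incoming arrows to Wear: Wear <- 3Speed + 3Feed + 4 no longer applies, and Wear = -1.
Output = Wear - 1  [with Wear=-1]  = -2

-2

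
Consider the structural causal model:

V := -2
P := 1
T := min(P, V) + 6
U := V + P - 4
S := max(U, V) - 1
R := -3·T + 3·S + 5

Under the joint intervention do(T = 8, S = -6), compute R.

Setting T = 8, S = -6 by intervention discards those variables' equations.
R = -3·T + 3·S + 5  [with T=8, S=-6]  = -37

-37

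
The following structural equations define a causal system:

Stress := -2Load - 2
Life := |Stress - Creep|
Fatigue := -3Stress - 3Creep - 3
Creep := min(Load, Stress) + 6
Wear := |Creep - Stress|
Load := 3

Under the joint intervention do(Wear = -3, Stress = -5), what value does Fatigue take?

9

The joint intervention fixes Wear = -3, Stress = -5, removing each variable's own equation.
Creep = min(Load, Stress) + 6  [with Load=3, Stress=-5]  = 1
Fatigue = -3Stress - 3Creep - 3  [with Stress=-5, Creep=1]  = 9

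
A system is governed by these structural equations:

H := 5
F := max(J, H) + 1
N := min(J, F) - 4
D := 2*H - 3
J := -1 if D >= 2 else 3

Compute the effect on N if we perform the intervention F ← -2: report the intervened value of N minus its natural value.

-1

Intervening sets F = -2 and removes its equation (F := max(J, H) + 1).
D = 2*H - 3  [with H=5]  = 7
J = -1 if D >= 2 else 3  [with D=7]  = -1
N = min(J, F) - 4  [with J=-1, F=-2]  = -6
Without intervention: D = 2*H - 3  [with H=5]  = 7; J = -1 if D >= 2 else 3  [with D=7]  = -1; F = max(J, H) + 1  [with J=-1, H=5]  = 6; N = min(J, F) - 4  [with J=-1, F=6]  = -5.
Change = -6 − (-5) = -1.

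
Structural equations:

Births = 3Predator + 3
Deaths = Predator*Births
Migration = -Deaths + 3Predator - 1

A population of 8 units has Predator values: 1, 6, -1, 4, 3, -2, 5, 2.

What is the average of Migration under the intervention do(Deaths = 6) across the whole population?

Under do(Deaths=6), Deaths's equation is replaced by Deaths=6 for every unit. Per-unit Migration: -4, 11, -10, 5, 2, -13, 8, -1. Mean = -0.25.

-0.25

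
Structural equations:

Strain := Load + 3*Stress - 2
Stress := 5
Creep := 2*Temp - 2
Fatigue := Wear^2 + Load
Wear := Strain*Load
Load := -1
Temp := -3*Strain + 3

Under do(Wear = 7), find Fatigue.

48

Intervening sets Wear = 7 and removes its equation (Wear := Strain*Load).
Fatigue = Wear^2 + Load  [with Wear=7, Load=-1]  = 48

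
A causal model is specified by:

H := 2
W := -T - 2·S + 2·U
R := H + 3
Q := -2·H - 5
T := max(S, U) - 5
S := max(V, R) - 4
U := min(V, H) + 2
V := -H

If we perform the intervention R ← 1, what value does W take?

The intervention breaks the incoming arrows to R: R := H + 3 no longer applies, and R = 1.
V = -H  [with H=2]  = -2
U = min(V, H) + 2  [with V=-2, H=2]  = 0
S = max(V, R) - 4  [with V=-2, R=1]  = -3
T = max(S, U) - 5  [with S=-3, U=0]  = -5
W = -T - 2·S + 2·U  [with T=-5, S=-3, U=0]  = 11

11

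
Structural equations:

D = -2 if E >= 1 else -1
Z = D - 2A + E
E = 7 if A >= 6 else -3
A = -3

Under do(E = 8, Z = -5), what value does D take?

-2

The joint intervention fixes E = 8, Z = -5, removing each variable's own equation.
D = -2 if E >= 1 else -1  [with E=8]  = -2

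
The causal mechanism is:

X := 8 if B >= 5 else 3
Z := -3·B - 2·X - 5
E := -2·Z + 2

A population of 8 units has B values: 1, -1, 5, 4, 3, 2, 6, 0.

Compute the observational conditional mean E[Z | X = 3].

E[Z|X=3] averages over only the 6 units with X=3 (B = 1, -1, 4, 3, 2, 0): Z = -14, -8, -23, -20, -17, -11, mean -15.5.

-15.5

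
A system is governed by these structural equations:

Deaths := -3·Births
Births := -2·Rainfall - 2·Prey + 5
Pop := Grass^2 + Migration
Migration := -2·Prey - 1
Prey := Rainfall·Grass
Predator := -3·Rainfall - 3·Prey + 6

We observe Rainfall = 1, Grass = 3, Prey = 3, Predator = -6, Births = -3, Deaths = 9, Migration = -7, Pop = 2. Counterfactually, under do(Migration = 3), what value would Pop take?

do(Migration=3) replaces the equation Migration := -2·Prey - 1 with the constant Migration = 3.
Pop = Grass^2 + Migration  [with Grass=3, Migration=3]  = 12

12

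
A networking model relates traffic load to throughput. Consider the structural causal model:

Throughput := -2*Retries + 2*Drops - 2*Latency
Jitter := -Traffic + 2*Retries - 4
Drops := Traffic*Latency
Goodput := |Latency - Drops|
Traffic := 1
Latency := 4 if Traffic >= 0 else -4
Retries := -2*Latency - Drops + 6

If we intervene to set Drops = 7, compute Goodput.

3

The intervention breaks the incoming arrows to Drops: Drops := Traffic*Latency no longer applies, and Drops = 7.
Latency = 4 if Traffic >= 0 else -4  [with Traffic=1]  = 4
Goodput = |Latency - Drops|  [with Latency=4, Drops=7]  = 3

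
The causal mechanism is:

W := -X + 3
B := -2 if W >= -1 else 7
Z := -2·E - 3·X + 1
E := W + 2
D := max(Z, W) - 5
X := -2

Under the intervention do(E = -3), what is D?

do(E=-3) replaces the equation E := W + 2 with the constant E = -3.
W = -X + 3  [with X=-2]  = 5
Z = -2·E - 3·X + 1  [with E=-3, X=-2]  = 13
D = max(Z, W) - 5  [with Z=13, W=5]  = 8

8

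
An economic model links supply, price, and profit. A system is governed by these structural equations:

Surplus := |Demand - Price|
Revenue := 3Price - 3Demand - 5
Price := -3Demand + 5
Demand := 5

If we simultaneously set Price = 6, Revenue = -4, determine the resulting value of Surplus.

1

Setting Price = 6, Revenue = -4 by intervention discards those variables' equations.
Surplus = |Demand - Price|  [with Demand=5, Price=6]  = 1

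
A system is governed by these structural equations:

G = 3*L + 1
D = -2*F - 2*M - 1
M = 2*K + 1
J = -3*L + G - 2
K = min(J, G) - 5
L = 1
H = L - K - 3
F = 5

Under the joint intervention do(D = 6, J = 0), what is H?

3

Under do(D = 6, J = 0), each intervened variable's structural equation is replaced by its fixed value.
G = 3*L + 1  [with L=1]  = 4
K = min(J, G) - 5  [with J=0, G=4]  = -5
H = L - K - 3  [with L=1, K=-5]  = 3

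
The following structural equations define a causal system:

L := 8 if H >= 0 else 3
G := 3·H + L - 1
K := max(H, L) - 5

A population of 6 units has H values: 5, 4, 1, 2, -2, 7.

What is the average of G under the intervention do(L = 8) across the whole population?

15.5

Every unit gets L=8 under the intervention. G values become 22, 19, 10, 13, 1, 28; E[G|do(L=8)] = 15.5.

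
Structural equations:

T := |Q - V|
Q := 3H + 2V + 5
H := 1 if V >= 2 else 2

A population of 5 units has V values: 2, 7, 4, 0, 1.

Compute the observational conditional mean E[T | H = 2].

E[T|H=2] averages over only the 2 units with H=2 (V = 0, 1): T = 11, 12, mean 11.5.

11.5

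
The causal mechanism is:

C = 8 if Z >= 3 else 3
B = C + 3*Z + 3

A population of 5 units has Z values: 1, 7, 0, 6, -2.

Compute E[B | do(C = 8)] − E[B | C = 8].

-12.3

The intervention sets C=8 in all 5 units regardless of Z. Recomputing B per unit gives 14, 32, 11, 29, 5; average 18.2.
Conditioning on C=8 selects the 2 unit(s) with Z ∈ {7, 6}. Their B values: 32, 29. Mean = 30.5.
Difference = 18.2 − 30.5 = -12.3.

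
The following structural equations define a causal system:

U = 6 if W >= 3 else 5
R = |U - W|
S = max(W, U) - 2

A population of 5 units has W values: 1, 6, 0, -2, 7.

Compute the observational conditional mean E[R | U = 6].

Conditioning on U=6 selects the 2 unit(s) with W ∈ {6, 7}. Their R values: 0, 1. Mean = 0.5.

0.5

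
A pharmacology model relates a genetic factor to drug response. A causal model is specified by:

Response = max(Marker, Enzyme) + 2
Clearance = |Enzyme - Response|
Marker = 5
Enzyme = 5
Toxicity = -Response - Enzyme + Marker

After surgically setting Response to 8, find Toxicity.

-8

The intervention breaks the incoming arrows to Response: Response = max(Marker, Enzyme) + 2 no longer applies, and Response = 8.
Toxicity = -Response - Enzyme + Marker  [with Response=8, Enzyme=5, Marker=5]  = -8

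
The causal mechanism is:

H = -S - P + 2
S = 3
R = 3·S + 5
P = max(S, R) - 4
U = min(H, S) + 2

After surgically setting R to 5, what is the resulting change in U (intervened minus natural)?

9

do(R=5) replaces the equation R = 3·S + 5 with the constant R = 5.
P = max(S, R) - 4  [with S=3, R=5]  = 1
H = -S - P + 2  [with S=3, P=1]  = -2
U = min(H, S) + 2  [with H=-2, S=3]  = 0
Without intervention: R = 3·S + 5  [with S=3]  = 14; P = max(S, R) - 4  [with S=3, R=14]  = 10; H = -S - P + 2  [with S=3, P=10]  = -11; U = min(H, S) + 2  [with H=-11, S=3]  = -9.
Change = 0 − (-9) = 9.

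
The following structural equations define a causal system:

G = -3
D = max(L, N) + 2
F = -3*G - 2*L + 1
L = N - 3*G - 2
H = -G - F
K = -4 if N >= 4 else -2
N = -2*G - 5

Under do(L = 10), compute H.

13

The intervention breaks the incoming arrows to L: L = N - 3*G - 2 no longer applies, and L = 10.
F = -3*G - 2*L + 1  [with G=-3, L=10]  = -10
H = -G - F  [with G=-3, F=-10]  = 13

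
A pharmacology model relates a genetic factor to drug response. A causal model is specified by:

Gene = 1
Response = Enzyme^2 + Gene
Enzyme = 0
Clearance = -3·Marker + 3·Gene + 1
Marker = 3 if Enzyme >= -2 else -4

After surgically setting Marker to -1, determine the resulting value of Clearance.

7

do(Marker=-1) replaces the equation Marker = 3 if Enzyme >= -2 else -4 with the constant Marker = -1.
Clearance = -3·Marker + 3·Gene + 1  [with Marker=-1, Gene=1]  = 7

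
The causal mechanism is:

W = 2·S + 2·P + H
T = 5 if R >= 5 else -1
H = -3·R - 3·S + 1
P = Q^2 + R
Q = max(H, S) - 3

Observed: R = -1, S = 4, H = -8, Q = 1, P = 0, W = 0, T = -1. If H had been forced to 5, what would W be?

The intervention breaks the incoming arrows to H: H = -3·R - 3·S + 1 no longer applies, and H = 5.
Q = max(H, S) - 3  [with H=5, S=4]  = 2
P = Q^2 + R  [with Q=2, R=-1]  = 3
W = 2·S + 2·P + H  [with S=4, P=3, H=5]  = 19

19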